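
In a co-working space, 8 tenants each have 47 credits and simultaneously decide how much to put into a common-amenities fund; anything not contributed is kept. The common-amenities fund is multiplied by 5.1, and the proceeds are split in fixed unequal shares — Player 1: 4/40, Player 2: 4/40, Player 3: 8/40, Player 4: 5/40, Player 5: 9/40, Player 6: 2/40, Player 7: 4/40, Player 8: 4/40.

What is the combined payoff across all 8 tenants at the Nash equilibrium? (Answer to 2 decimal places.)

761.40 credits

Player j's private return per contributed unit is 5.1 × (j's share). Contributing is weakly dominant for j when that share is at least 1/5.1 = 0.1961, and contributing 0 is dominant otherwise.
Player 3 and Player 5 are above the threshold, contributing 47 each; the remaining 6 contribute 0. Total contributed: 94.
The common-amenities fund pays out 5.1 × 94 = 479.40 in total (split across the unequal shares, but the aggregate is all that matters for the group sum).
The 6 free-riders keep 47 each, adding 282. Group total = 282 + 479.40 = 761.40.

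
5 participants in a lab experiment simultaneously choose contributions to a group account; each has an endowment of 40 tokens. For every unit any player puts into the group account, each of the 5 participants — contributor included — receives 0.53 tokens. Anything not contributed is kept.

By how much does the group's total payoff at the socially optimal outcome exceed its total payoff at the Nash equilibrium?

The private return per contributed unit is 0.53 < 1, so contributing 0 is dominant for every player. At the Nash equilibrium everyone keeps their 40, and the group total is 5 × 40 = 200.
Each contributed unit returns 2.650 to the group as a whole (0.53 to each of 5 players), which exceeds 1, so the social optimum is full contribution: group total = 2.650 × 200 = 530.00.
Efficiency loss = 530.00 − 200 = 330.00.

330.00 tokens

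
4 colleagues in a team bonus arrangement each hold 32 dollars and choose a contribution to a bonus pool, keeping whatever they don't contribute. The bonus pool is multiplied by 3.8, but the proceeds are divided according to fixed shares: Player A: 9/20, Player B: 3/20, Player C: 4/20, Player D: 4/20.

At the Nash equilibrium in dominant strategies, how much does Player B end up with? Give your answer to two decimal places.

Player j's private return per contributed unit is 3.8 × (j's share). Contributing is weakly dominant for j when that share is at least 1/3.8 = 0.2632, and contributing 0 is dominant otherwise.
Only Player A (9/20) clears that bar, contributing 32; the remaining 3 contribute 0. Total contributed: 32.
Player B keeps 32 and receives 3.8 × 32 × 3/20 = 18.24 from the bonus pool, for a payoff of 50.24.

50.24 dollars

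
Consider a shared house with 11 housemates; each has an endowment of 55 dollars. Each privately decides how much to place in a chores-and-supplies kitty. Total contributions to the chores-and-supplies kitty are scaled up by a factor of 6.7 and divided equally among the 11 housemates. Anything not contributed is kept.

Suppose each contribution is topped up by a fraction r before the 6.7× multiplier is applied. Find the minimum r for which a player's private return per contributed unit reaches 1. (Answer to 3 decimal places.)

With matching at rate r, one contributed unit becomes (1 + r) in the chores-and-supplies kitty and returns 6.7 × (1 + r) / 11 to the contributor.
Setting this equal to 1: 1 + r = 11/6.7 = 1.6418.
So the minimum matching rate is r = 1.6418 − 1 = 0.642.

0.642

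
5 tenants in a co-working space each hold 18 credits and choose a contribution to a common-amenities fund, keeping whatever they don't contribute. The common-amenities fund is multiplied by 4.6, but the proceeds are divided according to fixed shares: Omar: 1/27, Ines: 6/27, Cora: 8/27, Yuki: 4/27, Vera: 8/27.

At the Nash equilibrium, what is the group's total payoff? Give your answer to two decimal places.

Each unit j contributes comes back to j as 4.6 × (j's share), so j prefers to contribute only if that share exceeds 1/4.6 = 0.2174; otherwise keeping the unit dominates.
The shares above 0.2174 belong to Ines, Cora and Vera, contributing 18 each; the remaining 2 contribute 0. Total contributed: 54.
The common-amenities fund pays out 4.6 × 54 = 248.40 in total (split across the unequal shares, but the aggregate is all that matters for the group sum).
The 2 free-riders keep 18 each, adding 36. Group total = 36 + 248.40 = 284.40.

284.40 credits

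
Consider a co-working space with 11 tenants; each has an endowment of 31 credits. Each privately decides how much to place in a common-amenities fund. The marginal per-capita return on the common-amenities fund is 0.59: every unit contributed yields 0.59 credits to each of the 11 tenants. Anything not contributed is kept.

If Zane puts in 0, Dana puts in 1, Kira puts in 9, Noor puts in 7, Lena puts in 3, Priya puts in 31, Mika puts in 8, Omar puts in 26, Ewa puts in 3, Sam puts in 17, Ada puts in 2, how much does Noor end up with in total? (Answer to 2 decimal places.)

87.13 credits

Total contributed: 0 + 1 + 9 + 7 + 3 + 31 + 8 + 26 + 3 + 17 + 2 = 107.
Each receives 0.59 × 107 = 63.13 from the common-amenities fund.
Noor keeps 31 − 7 = 24, so Noor's payoff is 24 + 63.13 = 87.13.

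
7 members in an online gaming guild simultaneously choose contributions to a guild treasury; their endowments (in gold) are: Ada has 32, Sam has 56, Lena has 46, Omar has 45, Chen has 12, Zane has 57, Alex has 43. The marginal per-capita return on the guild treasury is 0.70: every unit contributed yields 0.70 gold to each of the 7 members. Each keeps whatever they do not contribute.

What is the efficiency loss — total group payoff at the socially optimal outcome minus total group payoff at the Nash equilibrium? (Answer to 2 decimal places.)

1134.90 gold

The private return per contributed unit is 0.70 < 1 for everyone, so the Nash equilibrium is zero contribution and the group total is Σ E_j = 32 + 56 + 46 + 45 + 12 + 57 + 43 = 291.
Each contributed unit returns 4.900 to the group, so the social optimum is full contribution by everyone: group total = 4.900 × 291 = 1425.90.
Efficiency loss = (4.900 − 1) × 291 = 1134.90.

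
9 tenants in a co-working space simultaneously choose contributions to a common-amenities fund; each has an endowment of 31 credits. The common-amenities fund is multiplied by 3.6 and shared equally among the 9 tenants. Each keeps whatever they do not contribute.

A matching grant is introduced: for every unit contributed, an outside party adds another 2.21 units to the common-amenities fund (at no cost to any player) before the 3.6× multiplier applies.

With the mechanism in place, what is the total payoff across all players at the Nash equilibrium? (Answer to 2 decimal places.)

Under the mechanism each unit contributed yields 3.6 × 3.21 / 9 = 1.2840 back to its contributor per unit of net cost, which exceeds 1, making full contribution the dominant choice for everyone.
So the Nash equilibrium is full contribution by all 9; the group earns 3.6 × 3.21 × 279 = 3224.12.

3224.12 credits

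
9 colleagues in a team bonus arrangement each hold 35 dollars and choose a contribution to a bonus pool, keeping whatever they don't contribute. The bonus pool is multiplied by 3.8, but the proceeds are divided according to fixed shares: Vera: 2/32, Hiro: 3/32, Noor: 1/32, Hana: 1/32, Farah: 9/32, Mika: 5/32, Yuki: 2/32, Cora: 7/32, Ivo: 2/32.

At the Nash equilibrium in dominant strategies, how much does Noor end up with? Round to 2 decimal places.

39.16 dollars

Player j's private return per contributed unit is 3.8 × (j's share). Contributing is weakly dominant for j when that share is at least 1/3.8 = 0.2632, and contributing 0 is dominant otherwise.
Farah alone (share 9/32) is above the threshold, contributing 35; the remaining 8 contribute 0. Total contributed: 35.
Noor keeps 35 and receives 3.8 × 35 × 1/32 = 4.16 from the bonus pool, for a payoff of 39.16.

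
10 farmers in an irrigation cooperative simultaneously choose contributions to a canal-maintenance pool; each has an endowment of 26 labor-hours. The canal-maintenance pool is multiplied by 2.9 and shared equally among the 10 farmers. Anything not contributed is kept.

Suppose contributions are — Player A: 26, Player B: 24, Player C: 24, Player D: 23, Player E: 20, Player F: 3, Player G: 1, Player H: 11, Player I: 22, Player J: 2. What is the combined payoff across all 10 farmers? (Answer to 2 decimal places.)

556.40 labor-hours

Total contributed: 26 + 24 + 24 + 23 + 20 + 3 + 1 + 11 + 22 + 2 = 156; total kept: 10 × 26 − 156 = 104.
The canal-maintenance pool pays out 2.9 × 156 = 452.40 in aggregate.
Group total = 104 + 452.40 = 556.40.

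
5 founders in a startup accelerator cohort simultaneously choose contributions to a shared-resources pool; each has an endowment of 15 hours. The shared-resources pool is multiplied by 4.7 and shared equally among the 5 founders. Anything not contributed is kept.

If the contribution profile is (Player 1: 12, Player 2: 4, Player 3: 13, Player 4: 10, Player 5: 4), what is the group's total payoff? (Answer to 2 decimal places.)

234.10 hours

Total contributed: 12 + 4 + 13 + 10 + 4 = 43; total kept: 5 × 15 − 43 = 32.
The shared-resources pool pays out 4.7 × 43 = 202.10 in aggregate.
Group total = 32 + 202.10 = 234.10.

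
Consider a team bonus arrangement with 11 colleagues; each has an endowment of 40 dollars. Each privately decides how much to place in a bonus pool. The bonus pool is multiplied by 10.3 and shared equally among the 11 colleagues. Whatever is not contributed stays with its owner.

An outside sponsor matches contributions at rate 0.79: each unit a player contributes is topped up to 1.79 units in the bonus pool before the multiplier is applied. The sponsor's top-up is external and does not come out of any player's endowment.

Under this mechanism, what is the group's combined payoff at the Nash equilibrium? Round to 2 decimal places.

The effective private return per unit is now 10.3 × 1.79 / 11 = 1.6761 > 1, so every player's dominant strategy flips to full contribution.
At the Nash equilibrium everyone contributes 40. Group total payoff = 10.3 × 1.79 × 440 = 8112.28.

8112.28 dollars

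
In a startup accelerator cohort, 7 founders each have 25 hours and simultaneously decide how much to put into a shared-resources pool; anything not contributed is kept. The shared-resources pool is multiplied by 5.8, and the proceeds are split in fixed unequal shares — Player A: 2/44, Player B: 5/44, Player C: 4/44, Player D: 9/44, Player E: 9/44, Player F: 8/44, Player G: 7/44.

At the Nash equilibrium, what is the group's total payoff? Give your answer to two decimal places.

A player with share s gets back 5.8·s per unit contributed, so full contribution is dominant for anyone with s > 1/5.8 = 0.1724 and zero contribution is dominant for anyone below.
Player D, Player E and Player F are above the threshold, contributing 25 each; the remaining 4 contribute 0. Total contributed: 75.
The shared-resources pool pays out 5.8 × 75 = 435.00 in total (split across the unequal shares, but the aggregate is all that matters for the group sum).
The 4 free-riders keep 25 each, adding 100. Group total = 100 + 435.00 = 535.00.

535.00 hours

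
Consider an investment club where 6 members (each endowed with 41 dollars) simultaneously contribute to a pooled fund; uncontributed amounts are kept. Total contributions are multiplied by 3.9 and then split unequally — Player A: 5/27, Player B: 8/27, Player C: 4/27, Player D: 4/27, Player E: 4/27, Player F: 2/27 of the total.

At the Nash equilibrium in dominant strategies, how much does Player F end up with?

52.84 dollars

For player j, contributing a unit is worthwhile iff 3.9 × (j's share) ≥ 1, i.e. iff j's share is at least 0.2564.
The only share above 0.2564 is Player B's 8/27, contributing 41; the remaining 5 contribute 0. Total contributed: 41.
Player F keeps 41 and receives 3.9 × 41 × 2/27 = 11.84 from the pooled fund, for a payoff of 52.84.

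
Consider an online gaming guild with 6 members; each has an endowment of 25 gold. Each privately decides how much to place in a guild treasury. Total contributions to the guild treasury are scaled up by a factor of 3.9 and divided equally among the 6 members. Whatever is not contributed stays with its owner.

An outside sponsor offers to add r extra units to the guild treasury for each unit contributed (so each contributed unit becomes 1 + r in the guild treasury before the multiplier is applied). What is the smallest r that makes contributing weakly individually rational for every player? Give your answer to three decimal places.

With matching at rate r, one contributed unit becomes (1 + r) in the guild treasury and returns 3.9 × (1 + r) / 6 to the contributor.
Setting this equal to 1: 1 + r = 6/3.9 = 1.5385.
So the minimum matching rate is r = 1.5385 − 1 = 0.538.

0.538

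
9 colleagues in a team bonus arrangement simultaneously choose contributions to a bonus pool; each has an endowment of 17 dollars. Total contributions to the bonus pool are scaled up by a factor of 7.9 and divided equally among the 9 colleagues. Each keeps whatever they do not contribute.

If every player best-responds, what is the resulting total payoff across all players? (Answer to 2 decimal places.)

Each contributed unit returns 7.9/9 = 0.8778 to its contributor — below 1 — so contributing 0 is dominant for every player. At the Nash equilibrium everyone keeps their 17, and the group total is 9 × 17 = 153.

153.00 dollars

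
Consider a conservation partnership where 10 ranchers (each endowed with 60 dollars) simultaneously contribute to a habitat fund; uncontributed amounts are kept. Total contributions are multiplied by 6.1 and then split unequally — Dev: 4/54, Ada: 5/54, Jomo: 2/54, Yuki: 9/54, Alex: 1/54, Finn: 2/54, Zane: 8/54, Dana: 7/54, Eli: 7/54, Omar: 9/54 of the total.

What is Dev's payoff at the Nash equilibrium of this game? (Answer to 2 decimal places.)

114.22 dollars

Each unit j contributes comes back to j as 6.1 × (j's share), so j prefers to contribute only if that share exceeds 1/6.1 = 0.1639; otherwise keeping the unit dominates.
The shares above 0.1639 belong to Yuki and Omar, contributing 60 each; the remaining 8 contribute 0. Total contributed: 120.
Dev keeps 60 and receives 6.1 × 120 × 4/54 = 54.22 from the habitat fund, for a payoff of 114.22.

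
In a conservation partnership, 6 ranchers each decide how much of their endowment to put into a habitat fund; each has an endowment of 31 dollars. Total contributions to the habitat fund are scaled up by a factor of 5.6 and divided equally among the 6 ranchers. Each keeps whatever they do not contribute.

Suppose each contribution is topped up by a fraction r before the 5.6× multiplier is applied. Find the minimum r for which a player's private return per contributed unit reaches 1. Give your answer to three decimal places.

With matching at rate r, one contributed unit becomes (1 + r) in the habitat fund and returns 5.6 × (1 + r) / 6 to the contributor.
Setting this equal to 1: 1 + r = 6/5.6 = 1.0714.
So the minimum matching rate is r = 1.0714 − 1 = 0.071.

0.071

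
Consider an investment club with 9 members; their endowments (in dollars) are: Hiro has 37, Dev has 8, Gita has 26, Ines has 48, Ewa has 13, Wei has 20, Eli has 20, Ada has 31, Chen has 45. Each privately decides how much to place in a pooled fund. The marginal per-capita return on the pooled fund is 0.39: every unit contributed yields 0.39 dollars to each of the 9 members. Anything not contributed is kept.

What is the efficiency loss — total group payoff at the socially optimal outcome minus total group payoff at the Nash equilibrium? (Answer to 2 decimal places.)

The private return per contributed unit is 0.39 < 1 for everyone, so the Nash equilibrium is zero contribution and the group total is Σ E_j = 37 + 8 + 26 + 48 + 13 + 20 + 20 + 31 + 45 = 248.
Each contributed unit returns 3.510 to the group, so the social optimum is full contribution by everyone: group total = 3.510 × 248 = 870.48.
Efficiency loss = (3.510 − 1) × 248 = 622.48.

622.48 dollars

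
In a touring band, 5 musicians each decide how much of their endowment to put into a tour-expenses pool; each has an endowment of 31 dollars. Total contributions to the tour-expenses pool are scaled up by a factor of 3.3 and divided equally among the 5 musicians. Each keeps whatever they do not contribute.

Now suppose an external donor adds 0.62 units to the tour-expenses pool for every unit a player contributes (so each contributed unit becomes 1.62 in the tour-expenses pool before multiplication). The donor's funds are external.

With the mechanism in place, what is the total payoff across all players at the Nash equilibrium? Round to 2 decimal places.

The effective private return per unit is now 3.3 × 1.62 / 5 = 1.0692 > 1, so every player's dominant strategy flips to full contribution.
So the Nash equilibrium is full contribution by all 5; the group earns 3.3 × 1.62 × 155 = 828.63.

828.63 dollars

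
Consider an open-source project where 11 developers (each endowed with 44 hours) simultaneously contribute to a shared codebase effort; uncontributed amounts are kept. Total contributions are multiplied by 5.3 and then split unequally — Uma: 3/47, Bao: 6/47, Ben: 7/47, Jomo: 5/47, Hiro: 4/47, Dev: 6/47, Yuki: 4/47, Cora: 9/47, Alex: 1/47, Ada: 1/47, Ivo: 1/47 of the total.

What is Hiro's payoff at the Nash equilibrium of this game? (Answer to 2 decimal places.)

63.85 hours

Each unit j contributes comes back to j as 5.3 × (j's share), so j prefers to contribute only if that share exceeds 1/5.3 = 0.1887; otherwise keeping the unit dominates.
Only Cora (9/47) clears that bar, contributing 44; the remaining 10 contribute 0. Total contributed: 44.
Hiro keeps 44 and receives 5.3 × 44 × 4/47 = 19.85 from the shared codebase effort, for a payoff of 63.85.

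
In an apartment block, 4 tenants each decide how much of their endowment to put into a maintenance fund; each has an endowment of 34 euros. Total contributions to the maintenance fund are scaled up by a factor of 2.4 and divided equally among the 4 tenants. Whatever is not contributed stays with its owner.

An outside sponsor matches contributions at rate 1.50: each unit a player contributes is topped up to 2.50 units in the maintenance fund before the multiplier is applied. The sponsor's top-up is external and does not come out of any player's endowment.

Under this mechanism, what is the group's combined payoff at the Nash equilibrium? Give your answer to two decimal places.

816.00 euros

Under the mechanism each unit contributed yields 2.4 × 2.50 / 4 = 1.5000 back to its contributor per unit of net cost, which exceeds 1, making full contribution the dominant choice for everyone.
At the Nash equilibrium everyone contributes 34. Group total payoff = 2.4 × 2.50 × 136 = 816.00.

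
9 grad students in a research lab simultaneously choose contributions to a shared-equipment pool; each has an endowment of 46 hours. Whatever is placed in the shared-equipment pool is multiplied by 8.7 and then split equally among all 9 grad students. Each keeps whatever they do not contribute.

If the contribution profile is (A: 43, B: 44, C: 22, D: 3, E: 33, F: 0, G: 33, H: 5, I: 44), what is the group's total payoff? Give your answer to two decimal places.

Total contributed: 43 + 44 + 22 + 3 + 33 + 0 + 33 + 5 + 44 = 227; total kept: 9 × 46 − 227 = 187.
The shared-equipment pool pays out 8.7 × 227 = 1974.90 in aggregate.
Group total = 187 + 1974.90 = 2161.90.

2161.90 hours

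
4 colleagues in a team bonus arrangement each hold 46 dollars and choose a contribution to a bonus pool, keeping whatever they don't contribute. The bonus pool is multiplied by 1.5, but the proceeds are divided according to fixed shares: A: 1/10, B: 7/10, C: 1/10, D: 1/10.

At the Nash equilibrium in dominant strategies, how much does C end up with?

Player j's private return per contributed unit is 1.5 × (j's share). Contributing is weakly dominant for j when that share is at least 1/1.5 = 0.6667, and contributing 0 is dominant otherwise.
B alone (share 7/10) is above the threshold, contributing 46; the remaining 3 contribute 0. Total contributed: 46.
C keeps 46 and receives 1.5 × 46 × 1/10 = 6.90 from the bonus pool, for a payoff of 52.90.

52.90 dollars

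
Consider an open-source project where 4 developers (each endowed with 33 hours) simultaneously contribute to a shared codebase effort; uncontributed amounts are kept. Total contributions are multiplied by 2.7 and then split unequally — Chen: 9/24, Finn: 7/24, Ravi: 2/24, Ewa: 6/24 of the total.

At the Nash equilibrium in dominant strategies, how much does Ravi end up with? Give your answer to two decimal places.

40.43 hours

Player j's private return per contributed unit is 2.7 × (j's share). Contributing is weakly dominant for j when that share is at least 1/2.7 = 0.3704, and contributing 0 is dominant otherwise.
The only share above 0.3704 is Chen's 9/24, contributing 33; the remaining 3 contribute 0. Total contributed: 33.
Ravi keeps 33 and receives 2.7 × 33 × 2/24 = 7.43 from the shared codebase effort, for a payoff of 40.43.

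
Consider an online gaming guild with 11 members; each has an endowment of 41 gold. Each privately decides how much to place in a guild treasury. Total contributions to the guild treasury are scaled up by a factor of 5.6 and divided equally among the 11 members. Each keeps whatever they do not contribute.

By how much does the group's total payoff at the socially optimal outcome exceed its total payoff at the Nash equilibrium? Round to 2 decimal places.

Each contributed unit returns 5.6/11 = 0.5091 to its contributor — below 1 — so contributing 0 is dominant for every player. At the Nash equilibrium everyone keeps their 41, and the group total is 11 × 41 = 451.
Each contributed unit returns 5.600 to the group as a whole (0.5091 to each of 11 players), which exceeds 1, so the social optimum is full contribution: group total = 5.600 × 451 = 2525.60.
Efficiency loss = 2525.60 − 451 = 2074.60.

2074.60 gold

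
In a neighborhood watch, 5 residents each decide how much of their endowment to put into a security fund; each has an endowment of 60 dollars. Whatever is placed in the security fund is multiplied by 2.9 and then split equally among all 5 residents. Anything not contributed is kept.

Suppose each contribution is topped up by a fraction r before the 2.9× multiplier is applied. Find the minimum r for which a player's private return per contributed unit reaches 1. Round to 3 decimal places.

0.724

With matching at rate r, one contributed unit becomes (1 + r) in the security fund and returns 2.9 × (1 + r) / 5 to the contributor.
Setting this equal to 1: 1 + r = 5/2.9 = 1.7241.
So the minimum matching rate is r = 1.7241 − 1 = 0.724.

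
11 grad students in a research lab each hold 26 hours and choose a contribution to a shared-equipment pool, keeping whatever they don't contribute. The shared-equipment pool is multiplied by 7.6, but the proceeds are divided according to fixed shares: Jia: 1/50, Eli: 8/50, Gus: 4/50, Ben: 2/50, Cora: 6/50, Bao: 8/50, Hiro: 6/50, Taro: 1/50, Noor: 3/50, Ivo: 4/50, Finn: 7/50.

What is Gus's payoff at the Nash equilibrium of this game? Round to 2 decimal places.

73.42 hours

Player j's private return per contributed unit is 7.6 × (j's share). Contributing is weakly dominant for j when that share is at least 1/7.6 = 0.1316, and contributing 0 is dominant otherwise.
The shares above 0.1316 belong to Eli, Bao and Finn, contributing 26 each; the remaining 8 contribute 0. Total contributed: 78.
Gus keeps 26 and receives 7.6 × 78 × 4/50 = 47.42 from the shared-equipment pool, for a payoff of 73.42.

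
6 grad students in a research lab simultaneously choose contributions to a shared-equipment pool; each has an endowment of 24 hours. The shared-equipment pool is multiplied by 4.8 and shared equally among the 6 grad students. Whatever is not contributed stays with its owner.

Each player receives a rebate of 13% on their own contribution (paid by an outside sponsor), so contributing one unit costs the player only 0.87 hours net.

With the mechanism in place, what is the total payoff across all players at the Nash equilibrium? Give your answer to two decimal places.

The effective private return is (4.8/6) / 0.87 = 0.9195, which is still under 1, so the mechanism doesn't change anyone's dominant strategy: zero contribution.
At the Nash equilibrium no one contributes; group total payoff = 6 × 24 = 144.

144.00 hours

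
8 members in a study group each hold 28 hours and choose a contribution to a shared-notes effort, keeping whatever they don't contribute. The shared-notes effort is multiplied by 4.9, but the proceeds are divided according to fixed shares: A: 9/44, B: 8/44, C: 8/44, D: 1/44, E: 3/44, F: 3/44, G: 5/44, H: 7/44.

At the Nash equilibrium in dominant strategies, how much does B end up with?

A player with share s gets back 4.9·s per unit contributed, so full contribution is dominant for anyone with s > 1/4.9 = 0.2041 and zero contribution is dominant for anyone below.
Only A (9/44) clears that bar, contributing 28; the remaining 7 contribute 0. Total contributed: 28.
B keeps 28 and receives 4.9 × 28 × 8/44 = 24.95 from the shared-notes effort, for a payoff of 52.95.

52.95 hours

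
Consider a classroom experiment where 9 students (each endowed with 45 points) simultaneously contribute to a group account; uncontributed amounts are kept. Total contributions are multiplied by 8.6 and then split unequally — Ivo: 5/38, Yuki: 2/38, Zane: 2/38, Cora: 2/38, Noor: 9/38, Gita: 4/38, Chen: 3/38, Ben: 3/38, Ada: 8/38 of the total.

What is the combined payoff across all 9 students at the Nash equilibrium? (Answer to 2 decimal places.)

Each unit j contributes comes back to j as 8.6 × (j's share), so j prefers to contribute only if that share exceeds 1/8.6 = 0.1163; otherwise keeping the unit dominates.
Ivo, Noor and Ada clear that bar, contributing 45 each; the remaining 6 contribute 0. Total contributed: 135.
The group account pays out 8.6 × 135 = 1161.00 in total (split across the unequal shares, but the aggregate is all that matters for the group sum).
The 6 free-riders keep 45 each, adding 270. Group total = 270 + 1161.00 = 1431.00.

1431.00 points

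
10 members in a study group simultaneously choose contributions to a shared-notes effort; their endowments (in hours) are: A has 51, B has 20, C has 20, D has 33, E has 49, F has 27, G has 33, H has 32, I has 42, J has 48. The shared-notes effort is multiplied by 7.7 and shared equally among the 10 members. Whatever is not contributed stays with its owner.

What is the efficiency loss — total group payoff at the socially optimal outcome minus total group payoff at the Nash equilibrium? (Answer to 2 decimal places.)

2378.50 hours

The private return per contributed unit is 7.7/10 = 0.7700 < 1 for every player regardless of endowment, so the Nash equilibrium is zero contribution and the group total is Σ E_j = 51 + 20 + 20 + 33 + 49 + 27 + 33 + 32 + 42 + 48 = 355.
Each contributed unit returns 7.700 to the group, so the social optimum is full contribution by everyone: group total = 7.700 × 355 = 2733.50.
Efficiency loss = (7.700 − 1) × 355 = 2378.50.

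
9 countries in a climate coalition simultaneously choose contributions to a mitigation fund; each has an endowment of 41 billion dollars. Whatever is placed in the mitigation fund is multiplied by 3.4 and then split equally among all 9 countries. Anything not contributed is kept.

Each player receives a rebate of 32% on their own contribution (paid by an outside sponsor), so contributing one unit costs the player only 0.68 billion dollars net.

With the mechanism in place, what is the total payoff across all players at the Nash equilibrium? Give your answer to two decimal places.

Even with the mechanism, each unit contributed returns only (3.4/9) / 0.68 = 0.5556 per unit of net cost, so contributing nothing is still dominant.
At the Nash equilibrium no one contributes; group total payoff = 9 × 41 = 369.

369.00 billion dollars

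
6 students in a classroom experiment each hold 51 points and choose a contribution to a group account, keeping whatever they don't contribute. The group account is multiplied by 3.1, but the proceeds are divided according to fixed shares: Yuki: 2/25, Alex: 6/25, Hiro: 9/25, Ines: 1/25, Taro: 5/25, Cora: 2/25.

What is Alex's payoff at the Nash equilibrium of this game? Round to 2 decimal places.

Each unit j contributes comes back to j as 3.1 × (j's share), so j prefers to contribute only if that share exceeds 1/3.1 = 0.3226; otherwise keeping the unit dominates.
Only Hiro (9/25) clears that bar, contributing 51; the remaining 5 contribute 0. Total contributed: 51.
Alex keeps 51 and receives 3.1 × 51 × 6/25 = 37.94 from the group account, for a payoff of 88.94.

88.94 points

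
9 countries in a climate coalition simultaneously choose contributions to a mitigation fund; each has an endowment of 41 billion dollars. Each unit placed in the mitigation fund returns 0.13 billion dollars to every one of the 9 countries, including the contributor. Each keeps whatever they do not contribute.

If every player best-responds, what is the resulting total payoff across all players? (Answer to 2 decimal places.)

369.00 billion dollars

The private return per contributed unit is 0.13 < 1, so contributing 0 is dominant for every player. At the Nash equilibrium everyone keeps their 41, and the group total is 9 × 41 = 369.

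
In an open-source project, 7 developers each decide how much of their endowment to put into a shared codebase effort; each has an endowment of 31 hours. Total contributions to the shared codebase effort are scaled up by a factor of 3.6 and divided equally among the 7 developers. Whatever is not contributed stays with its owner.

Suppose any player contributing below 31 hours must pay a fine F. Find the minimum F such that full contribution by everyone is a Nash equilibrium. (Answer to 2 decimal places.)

15.06 hours

Given the others contribute fully, the best deviation is to contribute 0 (any partial contribution still incurs the fine and gives up units whose private return 0.5143 is below 1).
Deviating from 31 to 0 saves 31 hours but forfeits the deviator's share of the drop in the shared codebase effort: 3.6/7 × 31 = 15.94.
So the deviation gain is 31 − 15.94 = 15.06, and the fine must be at least 15.06 hours to wipe it out.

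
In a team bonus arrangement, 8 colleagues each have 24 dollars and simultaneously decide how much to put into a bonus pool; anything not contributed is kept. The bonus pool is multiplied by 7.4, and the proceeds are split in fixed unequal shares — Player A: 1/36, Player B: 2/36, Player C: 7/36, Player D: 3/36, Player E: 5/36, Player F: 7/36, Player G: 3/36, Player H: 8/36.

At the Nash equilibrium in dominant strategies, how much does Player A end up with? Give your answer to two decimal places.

43.73 dollars

A player with share s gets back 7.4·s per unit contributed, so full contribution is dominant for anyone with s > 1/7.4 = 0.1351 and zero contribution is dominant for anyone below.
Player C, Player E, Player F and Player H clear that bar, contributing 24 each; the remaining 4 contribute 0. Total contributed: 96.
Player A keeps 24 and receives 7.4 × 96 × 1/36 = 19.73 from the bonus pool, for a payoff of 43.73.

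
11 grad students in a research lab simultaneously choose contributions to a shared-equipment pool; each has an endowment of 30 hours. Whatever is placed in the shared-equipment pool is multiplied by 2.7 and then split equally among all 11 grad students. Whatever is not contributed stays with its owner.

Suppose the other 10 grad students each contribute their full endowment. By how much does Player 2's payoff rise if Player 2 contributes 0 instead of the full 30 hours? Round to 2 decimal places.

Switching from a contribution of 30 to 0 lets Player 2 keep an extra 30 hours, but lowers the shared-equipment pool by 30, which costs Player 2 their own share of that drop: 2.7/11 × 30 = 7.36.
Net gain = 30 − 7.36 = 22.64. The private return per contributed unit (0.2455) is below 1, so free-riding is indeed the best response regardless of what the others do.

22.64 hours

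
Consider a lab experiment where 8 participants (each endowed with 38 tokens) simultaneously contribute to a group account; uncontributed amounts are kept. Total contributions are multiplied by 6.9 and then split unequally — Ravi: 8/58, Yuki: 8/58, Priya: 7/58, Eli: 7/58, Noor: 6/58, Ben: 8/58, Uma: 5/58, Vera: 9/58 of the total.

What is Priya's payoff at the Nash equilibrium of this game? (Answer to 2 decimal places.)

For player j, contributing a unit is worthwhile iff 6.9 × (j's share) ≥ 1, i.e. iff j's share is at least 0.1449.
Vera alone (share 9/58) is above the threshold, contributing 38; the remaining 7 contribute 0. Total contributed: 38.
Priya keeps 38 and receives 6.9 × 38 × 7/58 = 31.64 from the group account, for a payoff of 69.64.

69.64 tokens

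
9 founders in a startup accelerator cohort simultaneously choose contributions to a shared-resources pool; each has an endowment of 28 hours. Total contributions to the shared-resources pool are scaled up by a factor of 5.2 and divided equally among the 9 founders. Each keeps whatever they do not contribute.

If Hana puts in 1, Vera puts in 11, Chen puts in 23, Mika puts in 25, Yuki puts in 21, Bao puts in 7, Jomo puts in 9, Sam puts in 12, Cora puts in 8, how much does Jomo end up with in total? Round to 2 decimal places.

86.60 hours

Total contributed: 1 + 11 + 23 + 25 + 21 + 7 + 9 + 12 + 8 = 117.
Each receives 5.2 × 117 / 9 = 67.60 from the shared-resources pool.
Jomo keeps 28 − 9 = 19, so Jomo's payoff is 19 + 67.60 = 86.60.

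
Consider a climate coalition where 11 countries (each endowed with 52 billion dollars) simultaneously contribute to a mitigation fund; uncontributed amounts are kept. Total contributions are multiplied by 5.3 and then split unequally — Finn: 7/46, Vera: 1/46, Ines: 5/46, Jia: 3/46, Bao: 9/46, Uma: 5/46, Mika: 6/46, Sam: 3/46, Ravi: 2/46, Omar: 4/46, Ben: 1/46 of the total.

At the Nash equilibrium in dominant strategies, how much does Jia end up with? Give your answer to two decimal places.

For player j, contributing a unit is worthwhile iff 5.3 × (j's share) ≥ 1, i.e. iff j's share is at least 0.1887.
Only Bao (9/46) clears that bar, contributing 52; the remaining 10 contribute 0. Total contributed: 52.
Jia keeps 52 and receives 5.3 × 52 × 3/46 = 17.97 from the mitigation fund, for a payoff of 69.97.

69.97 billion dollars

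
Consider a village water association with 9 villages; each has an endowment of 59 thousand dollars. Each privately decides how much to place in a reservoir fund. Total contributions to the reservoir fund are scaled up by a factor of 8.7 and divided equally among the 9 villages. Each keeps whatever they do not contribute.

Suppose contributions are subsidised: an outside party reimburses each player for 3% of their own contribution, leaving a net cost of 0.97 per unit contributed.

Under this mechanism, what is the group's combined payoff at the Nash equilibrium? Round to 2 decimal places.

531.00 thousand dollars

With the mechanism, a contributed unit returns (8.7/9) / 0.97 = 0.9966 per unit of net cost — still below 1 — so contributing 0 remains dominant for every player.
Everyone keeps their endowment and the group total is 9 × 59 = 531.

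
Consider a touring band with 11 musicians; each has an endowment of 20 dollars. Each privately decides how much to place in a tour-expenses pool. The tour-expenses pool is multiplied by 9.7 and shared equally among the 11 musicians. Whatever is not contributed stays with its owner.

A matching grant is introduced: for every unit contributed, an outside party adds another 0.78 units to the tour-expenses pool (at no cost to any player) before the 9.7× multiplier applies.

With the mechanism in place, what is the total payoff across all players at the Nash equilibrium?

Under the mechanism each unit contributed yields 9.7 × 1.78 / 11 = 1.5696 back to its contributor per unit of net cost, which exceeds 1, making full contribution the dominant choice for everyone.
So the Nash equilibrium is full contribution by all 11; the group earns 9.7 × 1.78 × 220 = 3798.52.

3798.52 dollars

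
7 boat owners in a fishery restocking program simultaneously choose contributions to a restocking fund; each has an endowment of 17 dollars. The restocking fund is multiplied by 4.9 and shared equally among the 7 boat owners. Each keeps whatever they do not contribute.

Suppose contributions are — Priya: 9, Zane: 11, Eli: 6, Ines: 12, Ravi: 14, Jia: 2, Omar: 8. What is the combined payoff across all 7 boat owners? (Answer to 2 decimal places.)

Total contributed: 9 + 11 + 6 + 12 + 14 + 2 + 8 = 62; total kept: 7 × 17 − 62 = 57.
The restocking fund pays out 4.9 × 62 = 303.80 in aggregate.
Group total = 57 + 303.80 = 360.80.

360.80 dollars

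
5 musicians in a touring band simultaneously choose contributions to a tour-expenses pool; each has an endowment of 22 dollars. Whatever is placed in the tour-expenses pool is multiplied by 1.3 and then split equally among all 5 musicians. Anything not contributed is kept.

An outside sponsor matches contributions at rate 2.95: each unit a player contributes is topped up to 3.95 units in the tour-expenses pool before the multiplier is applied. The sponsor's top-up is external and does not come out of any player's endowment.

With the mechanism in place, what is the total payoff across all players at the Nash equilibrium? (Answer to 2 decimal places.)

564.85 dollars

Under the mechanism each unit contributed yields 1.3 × 3.95 / 5 = 1.0270 back to its contributor per unit of net cost, which exceeds 1, making full contribution the dominant choice for everyone.
At the Nash equilibrium everyone contributes 22. Group total payoff = 1.3 × 3.95 × 110 = 564.85.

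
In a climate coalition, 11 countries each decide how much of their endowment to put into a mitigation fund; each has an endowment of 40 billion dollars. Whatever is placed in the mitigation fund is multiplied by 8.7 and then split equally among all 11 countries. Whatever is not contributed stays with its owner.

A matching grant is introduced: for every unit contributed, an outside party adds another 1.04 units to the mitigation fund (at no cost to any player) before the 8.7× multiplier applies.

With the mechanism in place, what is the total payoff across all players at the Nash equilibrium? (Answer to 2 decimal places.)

With the mechanism, a contributed unit returns 8.7 × 2.04 / 11 = 1.6135 per unit of net cost to the contributor — now above 1 — so contributing fully is weakly dominant for every player.
So the Nash equilibrium is full contribution by all 11; the group earns 8.7 × 2.04 × 440 = 7809.12.

7809.12 billion dollars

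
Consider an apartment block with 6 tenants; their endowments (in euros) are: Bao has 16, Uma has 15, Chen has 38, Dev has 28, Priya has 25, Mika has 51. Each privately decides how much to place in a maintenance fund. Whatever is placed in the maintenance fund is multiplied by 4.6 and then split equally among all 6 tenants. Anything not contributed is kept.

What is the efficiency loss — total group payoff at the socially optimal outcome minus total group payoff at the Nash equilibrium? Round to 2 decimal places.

The private return per contributed unit is 4.6/6 = 0.7667 < 1 for every player regardless of endowment, so the Nash equilibrium is zero contribution and the group total is Σ E_j = 16 + 15 + 38 + 28 + 25 + 51 = 173.
Each contributed unit returns 4.600 to the group, so the social optimum is full contribution by everyone: group total = 4.600 × 173 = 795.80.
Efficiency loss = (4.600 − 1) × 173 = 622.80.

622.80 euros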